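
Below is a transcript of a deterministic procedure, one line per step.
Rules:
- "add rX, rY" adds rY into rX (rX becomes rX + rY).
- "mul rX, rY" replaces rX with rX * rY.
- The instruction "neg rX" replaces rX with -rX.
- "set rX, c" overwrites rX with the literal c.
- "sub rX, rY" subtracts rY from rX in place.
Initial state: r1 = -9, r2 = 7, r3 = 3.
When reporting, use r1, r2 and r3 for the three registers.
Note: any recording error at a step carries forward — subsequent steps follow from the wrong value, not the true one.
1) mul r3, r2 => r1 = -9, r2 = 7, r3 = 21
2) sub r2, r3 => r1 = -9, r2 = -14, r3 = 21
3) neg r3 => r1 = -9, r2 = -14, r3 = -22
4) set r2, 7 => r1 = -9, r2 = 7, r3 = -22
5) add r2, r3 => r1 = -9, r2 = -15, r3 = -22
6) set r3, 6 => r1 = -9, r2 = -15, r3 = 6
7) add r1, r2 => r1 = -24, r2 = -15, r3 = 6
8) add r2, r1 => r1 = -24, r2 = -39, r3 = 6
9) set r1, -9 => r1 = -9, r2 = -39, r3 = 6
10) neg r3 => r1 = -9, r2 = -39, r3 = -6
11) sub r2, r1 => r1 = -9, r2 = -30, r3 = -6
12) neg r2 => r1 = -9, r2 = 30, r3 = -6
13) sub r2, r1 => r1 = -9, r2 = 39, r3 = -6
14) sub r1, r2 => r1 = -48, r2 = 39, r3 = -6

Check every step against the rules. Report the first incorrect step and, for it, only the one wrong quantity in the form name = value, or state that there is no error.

Recomputing the run from the initial state:
step 1: r1 = -9, r2 = 7, r3 = 21
step 2: r1 = -9, r2 = -14, r3 = 21
step 3: r1 = -9, r2 = -14, r3 = -21
step 4: r1 = -9, r2 = 7, r3 = -21
step 5: r1 = -9, r2 = -14, r3 = -21
step 6: r1 = -9, r2 = -14, r3 = 6
step 7: r1 = -23, r2 = -14, r3 = 6
step 8: r1 = -23, r2 = -37, r3 = 6
step 9: r1 = -9, r2 = -37, r3 = 6
step 10: r1 = -9, r2 = -37, r3 = -6
step 11: r1 = -9, r2 = -28, r3 = -6
step 12: r1 = -9, r2 = 28, r3 = -6
step 13: r1 = -9, r2 = 37, r3 = -6
step 14: r1 = -46, r2 = 37, r3 = -6
The first disagreement with the transcript is at step 3, where the value should be r3 = -21.

step 3, r3 = -21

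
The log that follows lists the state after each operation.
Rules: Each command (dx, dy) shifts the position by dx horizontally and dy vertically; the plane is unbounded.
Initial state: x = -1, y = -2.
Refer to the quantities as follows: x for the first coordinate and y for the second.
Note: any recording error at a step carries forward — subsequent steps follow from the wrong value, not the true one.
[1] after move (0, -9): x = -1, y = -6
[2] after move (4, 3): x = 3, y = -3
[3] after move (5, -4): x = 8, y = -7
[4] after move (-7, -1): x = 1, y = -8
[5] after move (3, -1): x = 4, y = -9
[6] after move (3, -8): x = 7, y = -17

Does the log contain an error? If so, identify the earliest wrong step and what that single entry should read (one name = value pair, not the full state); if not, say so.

step 1, y = -11

Recomputing the run from the initial state:
step 1: x = -1, y = -11
step 2: x = 3, y = -8
step 3: x = 8, y = -12
step 4: x = 1, y = -13
step 5: x = 4, y = -14
step 6: x = 7, y = -22
The first disagreement with the log is at step 1, where the value should be y = -11.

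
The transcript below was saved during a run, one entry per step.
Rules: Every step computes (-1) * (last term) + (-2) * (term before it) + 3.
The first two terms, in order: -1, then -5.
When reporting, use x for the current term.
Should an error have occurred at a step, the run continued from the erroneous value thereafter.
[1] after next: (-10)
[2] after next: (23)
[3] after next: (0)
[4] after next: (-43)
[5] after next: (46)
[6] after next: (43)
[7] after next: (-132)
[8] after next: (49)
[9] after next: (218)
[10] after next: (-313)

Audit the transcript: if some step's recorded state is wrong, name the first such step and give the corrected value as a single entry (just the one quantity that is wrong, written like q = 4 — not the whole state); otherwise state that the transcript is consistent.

step 1: x = -1*(-5) + (-2)*(-1) + (3) = 10 -> a discrepancy with the transcript
First incorrect step: 1; the correct value is x = 10.

step 1, x = 10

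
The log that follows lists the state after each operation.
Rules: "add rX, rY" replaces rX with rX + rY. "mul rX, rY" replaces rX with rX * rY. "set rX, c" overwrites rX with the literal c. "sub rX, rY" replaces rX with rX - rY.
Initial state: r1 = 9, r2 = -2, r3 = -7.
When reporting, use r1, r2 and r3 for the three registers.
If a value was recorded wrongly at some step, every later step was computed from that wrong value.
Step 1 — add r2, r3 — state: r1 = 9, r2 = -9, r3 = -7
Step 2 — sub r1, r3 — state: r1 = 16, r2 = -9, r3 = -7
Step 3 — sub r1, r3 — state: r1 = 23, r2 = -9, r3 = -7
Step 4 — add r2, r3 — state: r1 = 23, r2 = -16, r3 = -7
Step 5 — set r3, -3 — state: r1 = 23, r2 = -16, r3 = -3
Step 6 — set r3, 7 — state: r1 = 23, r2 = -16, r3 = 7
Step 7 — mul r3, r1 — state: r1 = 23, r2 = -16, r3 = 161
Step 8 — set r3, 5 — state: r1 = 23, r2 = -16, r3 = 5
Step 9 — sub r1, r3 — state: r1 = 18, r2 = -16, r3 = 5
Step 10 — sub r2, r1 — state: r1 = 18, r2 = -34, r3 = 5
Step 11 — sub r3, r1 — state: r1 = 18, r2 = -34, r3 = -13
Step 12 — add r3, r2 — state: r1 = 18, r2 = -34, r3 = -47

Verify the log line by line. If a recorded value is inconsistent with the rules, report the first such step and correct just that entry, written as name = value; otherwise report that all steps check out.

no error

Step 1: r2 = -2 + -7 = -9 — no discrepancy.
Step 2: r1 = 9 - -7 = 16 — no discrepancy.
Step 3: r1 = 16 - -7 = 23 — verified.
Step 4: r2 = -9 + -7 = -16 — matches.
Step 5: r3 = -3 — checks out.
Step 6: r3 = 7 — confirmed correct.
Step 7: r3 = 7 * 23 = 161 — checks out.
Step 8: r3 = 5 — agrees with the log.
Step 9: r1 = 23 - 5 = 18 — agrees with the log.
Step 10: r2 = -16 - 18 = -34 — in agreement.
Step 11: r3 = 5 - 18 = -13 — checks out.
Step 12: r3 = -13 + -34 = -47 — matches.
The whole run recomputes cleanly — no discrepancies.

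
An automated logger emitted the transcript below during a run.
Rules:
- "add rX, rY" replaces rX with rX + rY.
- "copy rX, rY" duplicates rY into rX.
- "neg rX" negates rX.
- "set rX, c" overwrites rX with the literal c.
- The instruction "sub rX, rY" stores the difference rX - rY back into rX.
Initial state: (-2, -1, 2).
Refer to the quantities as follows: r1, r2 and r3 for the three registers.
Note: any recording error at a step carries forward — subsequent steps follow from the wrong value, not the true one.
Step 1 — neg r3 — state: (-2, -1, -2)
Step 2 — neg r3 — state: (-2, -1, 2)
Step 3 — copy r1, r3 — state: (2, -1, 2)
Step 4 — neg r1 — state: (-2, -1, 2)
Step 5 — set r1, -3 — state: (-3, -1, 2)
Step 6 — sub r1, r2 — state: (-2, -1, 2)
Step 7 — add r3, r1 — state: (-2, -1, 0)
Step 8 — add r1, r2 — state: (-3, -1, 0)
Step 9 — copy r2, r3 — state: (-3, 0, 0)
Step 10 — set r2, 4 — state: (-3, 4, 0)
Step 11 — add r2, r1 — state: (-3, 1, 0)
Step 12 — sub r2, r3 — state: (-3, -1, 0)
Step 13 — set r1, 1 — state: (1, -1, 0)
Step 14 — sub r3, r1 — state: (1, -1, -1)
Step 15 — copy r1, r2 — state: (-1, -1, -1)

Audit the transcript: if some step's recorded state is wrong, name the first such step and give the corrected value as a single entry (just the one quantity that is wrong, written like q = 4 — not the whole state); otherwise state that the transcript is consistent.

step 1: r3 = -(2) = -2 -> checks out
step 2: r3 = -(-2) = 2 -> agrees with the transcript
step 3: r1 = 2 -> no discrepancy
step 4: r1 = -(2) = -2 -> verified
step 5: r1 = -3 -> in agreement
step 6: r1 = -3 - -1 = -2 -> verified
step 7: r3 = 2 + -2 = 0 -> agrees with the transcript
step 8: r1 = -2 + -1 = -3 -> verified
step 9: r2 = 0 -> matches
step 10: r2 = 4 -> in agreement
step 11: r2 = 4 + -3 = 1 -> in agreement
step 12: r2 = 1 - 0 = 1 -> a discrepancy with the transcript
Step 12 is the first one off; corrected, r2 = 1.

step 12, r2 = 1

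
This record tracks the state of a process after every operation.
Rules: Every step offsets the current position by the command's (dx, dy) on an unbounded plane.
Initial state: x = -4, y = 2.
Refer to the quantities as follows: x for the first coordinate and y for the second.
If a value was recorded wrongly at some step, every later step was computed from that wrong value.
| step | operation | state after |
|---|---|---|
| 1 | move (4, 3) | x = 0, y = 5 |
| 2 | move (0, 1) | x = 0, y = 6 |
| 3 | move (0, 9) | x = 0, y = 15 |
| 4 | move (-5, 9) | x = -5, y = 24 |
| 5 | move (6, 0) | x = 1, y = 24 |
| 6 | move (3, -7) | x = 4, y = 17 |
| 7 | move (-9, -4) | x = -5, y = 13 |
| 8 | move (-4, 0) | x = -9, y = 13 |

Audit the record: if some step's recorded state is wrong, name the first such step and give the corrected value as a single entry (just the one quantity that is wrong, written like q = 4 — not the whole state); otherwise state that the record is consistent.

no error

Recomputing the run from the initial state:
step 1: x = 0, y = 5
step 2: x = 0, y = 6
step 3: x = 0, y = 15
step 4: x = -5, y = 24
step 5: x = 1, y = 24
step 6: x = 4, y = 17
step 7: x = -5, y = 13
step 8: x = -9, y = 13
This matches the record at every step.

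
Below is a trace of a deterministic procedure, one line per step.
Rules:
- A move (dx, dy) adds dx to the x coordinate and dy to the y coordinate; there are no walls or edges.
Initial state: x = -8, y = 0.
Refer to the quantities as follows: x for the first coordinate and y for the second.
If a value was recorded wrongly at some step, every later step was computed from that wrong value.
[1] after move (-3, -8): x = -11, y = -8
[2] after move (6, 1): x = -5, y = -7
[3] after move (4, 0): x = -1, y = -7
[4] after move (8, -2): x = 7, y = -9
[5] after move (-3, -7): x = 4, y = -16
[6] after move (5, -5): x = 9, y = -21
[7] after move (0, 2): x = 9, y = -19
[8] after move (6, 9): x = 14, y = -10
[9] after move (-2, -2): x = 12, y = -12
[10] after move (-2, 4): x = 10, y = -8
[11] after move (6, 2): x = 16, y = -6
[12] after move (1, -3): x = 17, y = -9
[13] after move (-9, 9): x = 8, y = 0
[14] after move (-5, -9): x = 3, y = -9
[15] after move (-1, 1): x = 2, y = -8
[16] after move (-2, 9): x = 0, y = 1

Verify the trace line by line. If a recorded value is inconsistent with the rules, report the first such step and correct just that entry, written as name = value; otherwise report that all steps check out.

step 8, x = 15

step 1: x = -8 + (-3) = -11, y = 0 + (-8) = -8 -> same as recorded
step 2: x = -11 + (6) = -5, y = -8 + (1) = -7 -> matches
step 3: x = -5 + (4) = -1, y = -7 + (0) = -7 -> same as recorded
step 4: x = -1 + (8) = 7, y = -7 + (-2) = -9 -> agrees with the trace
step 5: x = 7 + (-3) = 4, y = -9 + (-7) = -16 -> checks out
step 6: x = 4 + (5) = 9, y = -16 + (-5) = -21 -> same as recorded
step 7: x = 9 + (0) = 9, y = -21 + (2) = -19 -> in agreement
step 8: x = 9 + (6) = 15, y = -19 + (9) = -10 -> a discrepancy with the trace
The audit stops at step 8: the recorded entry is wrong and should be x = 15.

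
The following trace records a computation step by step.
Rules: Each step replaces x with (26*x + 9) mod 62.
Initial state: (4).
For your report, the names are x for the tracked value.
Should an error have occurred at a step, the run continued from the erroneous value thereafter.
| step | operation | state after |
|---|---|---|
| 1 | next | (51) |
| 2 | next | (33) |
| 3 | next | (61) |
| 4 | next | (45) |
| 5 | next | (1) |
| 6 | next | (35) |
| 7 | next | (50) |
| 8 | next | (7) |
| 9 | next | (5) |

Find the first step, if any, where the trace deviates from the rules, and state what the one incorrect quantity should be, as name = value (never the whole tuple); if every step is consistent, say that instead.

1. x = (26*4 + 9) mod 62 = 51 (same as recorded)
2. x = (26*51 + 9) mod 62 = 33 (exactly as logged)
3. x = (26*33 + 9) mod 62 = 61 (matches)
4. x = (26*61 + 9) mod 62 = 45 (checks out)
5. x = (26*45 + 9) mod 62 = 1 (checks out)
6. x = (26*1 + 9) mod 62 = 35 (checks out)
7. x = (26*35 + 9) mod 62 = 51 (a discrepancy with the trace)
The earliest wrong entry is at step 7: it should read x = 51.

step 7, x = 51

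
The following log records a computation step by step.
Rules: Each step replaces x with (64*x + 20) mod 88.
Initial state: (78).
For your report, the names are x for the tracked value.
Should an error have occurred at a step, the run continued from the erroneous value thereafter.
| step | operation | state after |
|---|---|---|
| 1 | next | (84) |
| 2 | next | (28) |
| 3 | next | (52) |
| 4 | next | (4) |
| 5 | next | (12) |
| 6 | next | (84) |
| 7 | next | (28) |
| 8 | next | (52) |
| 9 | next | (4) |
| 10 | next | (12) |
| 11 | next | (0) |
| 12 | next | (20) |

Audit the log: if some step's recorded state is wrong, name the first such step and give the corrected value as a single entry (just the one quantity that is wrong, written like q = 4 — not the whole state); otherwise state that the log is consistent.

step 11, x = 84

Recomputing the run from the initial state:
step 1: x = 84
step 2: x = 28
step 3: x = 52
step 4: x = 4
step 5: x = 12
step 6: x = 84
step 7: x = 28
step 8: x = 52
step 9: x = 4
step 10: x = 12
step 11: x = 84
step 12: x = 28
The first disagreement with the log is at step 11, where the value should be x = 84.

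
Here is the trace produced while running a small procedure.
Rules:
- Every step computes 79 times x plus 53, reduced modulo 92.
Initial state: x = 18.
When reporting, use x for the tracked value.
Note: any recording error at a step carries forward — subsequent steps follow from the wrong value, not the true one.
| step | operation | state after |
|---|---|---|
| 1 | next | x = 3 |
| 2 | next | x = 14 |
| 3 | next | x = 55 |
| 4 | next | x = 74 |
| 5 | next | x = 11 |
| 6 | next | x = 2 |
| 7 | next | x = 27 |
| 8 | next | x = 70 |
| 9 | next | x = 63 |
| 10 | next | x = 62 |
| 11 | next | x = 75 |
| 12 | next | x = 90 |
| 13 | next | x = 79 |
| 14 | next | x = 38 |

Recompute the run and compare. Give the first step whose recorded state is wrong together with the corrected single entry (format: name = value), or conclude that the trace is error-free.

Recomputing the run from the initial state:
step 1: x = 3
step 2: x = 14
step 3: x = 55
step 4: x = 74
step 5: x = 11
step 6: x = 2
step 7: x = 27
step 8: x = 70
step 9: x = 63
step 10: x = 62
step 11: x = 75
step 12: x = 90
step 13: x = 79
step 14: x = 38
This matches the trace at every step.

no error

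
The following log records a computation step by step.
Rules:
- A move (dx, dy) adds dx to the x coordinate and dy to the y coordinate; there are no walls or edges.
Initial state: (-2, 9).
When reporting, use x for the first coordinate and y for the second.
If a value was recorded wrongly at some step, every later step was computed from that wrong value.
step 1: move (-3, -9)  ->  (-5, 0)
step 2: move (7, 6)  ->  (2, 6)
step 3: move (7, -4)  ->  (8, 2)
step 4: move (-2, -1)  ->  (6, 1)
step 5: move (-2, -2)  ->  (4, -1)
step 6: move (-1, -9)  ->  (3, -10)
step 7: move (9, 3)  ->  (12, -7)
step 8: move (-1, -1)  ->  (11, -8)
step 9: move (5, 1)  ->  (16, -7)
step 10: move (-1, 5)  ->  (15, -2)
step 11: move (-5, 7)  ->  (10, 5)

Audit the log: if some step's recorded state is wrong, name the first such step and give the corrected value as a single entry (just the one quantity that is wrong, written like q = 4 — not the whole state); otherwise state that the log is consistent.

step 3, x = 9

1. x = -2 + (-3) = -5, y = 9 + (-9) = 0 (exactly as logged)
2. x = -5 + (7) = 2, y = 0 + (6) = 6 (consistent with the log)
3. x = 2 + (7) = 9, y = 6 + (-4) = 2 (the log has a different value)
So the first discrepancy is step 3, where the right value is x = 9.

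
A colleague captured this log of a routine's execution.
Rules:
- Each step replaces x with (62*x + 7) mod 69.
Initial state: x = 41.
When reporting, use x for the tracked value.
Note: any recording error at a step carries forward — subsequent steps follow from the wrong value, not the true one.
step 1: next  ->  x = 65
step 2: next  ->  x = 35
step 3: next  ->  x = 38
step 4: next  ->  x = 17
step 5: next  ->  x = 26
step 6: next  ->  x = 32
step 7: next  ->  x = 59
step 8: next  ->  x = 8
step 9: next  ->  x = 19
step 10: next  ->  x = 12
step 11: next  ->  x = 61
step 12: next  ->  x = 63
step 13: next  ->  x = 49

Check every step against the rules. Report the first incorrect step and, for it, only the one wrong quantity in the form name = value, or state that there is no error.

Step 1: x = (62*41 + 7) mod 69 = 65 — consistent with the log.
Step 2: x = (62*65 + 7) mod 69 = 35 — exactly as logged.
Step 3: x = (62*35 + 7) mod 69 = 38 — same as recorded.
Step 4: x = (62*38 + 7) mod 69 = 17 — in agreement.
Step 5: x = (62*17 + 7) mod 69 = 26 — verified.
Step 6: x = (62*26 + 7) mod 69 = 32 — checks out.
Step 7: x = (62*32 + 7) mod 69 = 59 — verified.
Step 8: x = (62*59 + 7) mod 69 = 8 — consistent with the log.
Step 9: x = (62*8 + 7) mod 69 = 20 — the entry is off here.
Conclusion: step 9 carries the first error; the entry should be x = 20.

step 9, x = 20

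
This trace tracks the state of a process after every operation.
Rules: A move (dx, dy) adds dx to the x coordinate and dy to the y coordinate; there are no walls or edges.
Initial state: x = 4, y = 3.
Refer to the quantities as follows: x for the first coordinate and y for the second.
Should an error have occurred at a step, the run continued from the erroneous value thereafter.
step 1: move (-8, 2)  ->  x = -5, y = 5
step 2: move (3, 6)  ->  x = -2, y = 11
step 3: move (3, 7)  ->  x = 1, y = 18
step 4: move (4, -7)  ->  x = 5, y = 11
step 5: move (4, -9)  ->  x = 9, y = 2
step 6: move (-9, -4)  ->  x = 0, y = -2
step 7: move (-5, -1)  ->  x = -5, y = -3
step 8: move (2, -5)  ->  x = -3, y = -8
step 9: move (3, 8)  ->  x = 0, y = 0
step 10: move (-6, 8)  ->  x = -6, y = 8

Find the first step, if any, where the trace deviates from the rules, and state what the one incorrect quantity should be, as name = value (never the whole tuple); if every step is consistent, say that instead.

1. x = 4 + (-8) = -4, y = 3 + (2) = 5 (the recorded entry deviates here)
Conclusion: step 1 carries the first error; the entry should be x = -4.

step 1, x = -4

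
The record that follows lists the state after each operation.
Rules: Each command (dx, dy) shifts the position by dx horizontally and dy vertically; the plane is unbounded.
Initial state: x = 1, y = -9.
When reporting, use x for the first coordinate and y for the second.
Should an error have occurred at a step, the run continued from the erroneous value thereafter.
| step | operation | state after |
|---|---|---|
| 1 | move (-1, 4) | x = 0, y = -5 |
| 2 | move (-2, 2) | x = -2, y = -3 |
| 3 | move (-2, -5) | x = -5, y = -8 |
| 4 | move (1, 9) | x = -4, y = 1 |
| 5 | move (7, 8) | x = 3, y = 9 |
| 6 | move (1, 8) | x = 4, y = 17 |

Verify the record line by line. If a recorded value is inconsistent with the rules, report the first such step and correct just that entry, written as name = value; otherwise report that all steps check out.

1. x = 1 + (-1) = 0, y = -9 + (4) = -5 (consistent with the record)
2. x = 0 + (-2) = -2, y = -5 + (2) = -3 (same as recorded)
3. x = -2 + (-2) = -4, y = -3 + (-5) = -8 (this is not what the record shows)
So the first discrepancy is step 3, where the right value is x = -4.

step 3, x = -4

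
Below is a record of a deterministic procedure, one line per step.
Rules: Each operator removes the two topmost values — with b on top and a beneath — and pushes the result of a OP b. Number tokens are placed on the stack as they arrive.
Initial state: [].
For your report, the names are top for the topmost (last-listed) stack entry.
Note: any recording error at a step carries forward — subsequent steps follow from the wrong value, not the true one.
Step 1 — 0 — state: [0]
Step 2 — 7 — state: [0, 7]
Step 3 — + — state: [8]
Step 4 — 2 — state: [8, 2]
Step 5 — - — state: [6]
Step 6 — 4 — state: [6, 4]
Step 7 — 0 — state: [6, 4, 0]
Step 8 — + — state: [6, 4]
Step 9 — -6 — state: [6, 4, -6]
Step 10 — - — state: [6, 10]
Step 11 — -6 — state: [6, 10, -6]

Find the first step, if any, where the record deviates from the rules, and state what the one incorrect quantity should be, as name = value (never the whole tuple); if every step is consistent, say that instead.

Recomputing the run from the initial state:
step 1: [0]
step 2: [0, 7]
step 3: [7]
step 4: [7, 2]
step 5: [5]
step 6: [5, 4]
step 7: [5, 4, 0]
step 8: [5, 4]
step 9: [5, 4, -6]
step 10: [5, 10]
step 11: [5, 10, -6]
The first disagreement with the record is at step 3, where the value should be top = 7.

step 3, top = 7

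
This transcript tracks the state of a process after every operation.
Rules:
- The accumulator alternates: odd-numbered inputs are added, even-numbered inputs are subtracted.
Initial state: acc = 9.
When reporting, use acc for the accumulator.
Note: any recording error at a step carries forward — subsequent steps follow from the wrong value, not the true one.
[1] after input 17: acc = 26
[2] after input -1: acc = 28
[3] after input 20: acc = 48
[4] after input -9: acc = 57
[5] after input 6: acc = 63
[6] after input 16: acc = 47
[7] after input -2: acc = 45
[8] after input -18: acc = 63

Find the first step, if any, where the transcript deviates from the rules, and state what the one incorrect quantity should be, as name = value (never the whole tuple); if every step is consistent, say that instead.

Recomputing the run from the initial state:
step 1: acc = 26
step 2: acc = 27
step 3: acc = 47
step 4: acc = 56
step 5: acc = 62
step 6: acc = 46
step 7: acc = 44
step 8: acc = 62
The first disagreement with the transcript is at step 2, where the value should be acc = 27.

step 2, acc = 27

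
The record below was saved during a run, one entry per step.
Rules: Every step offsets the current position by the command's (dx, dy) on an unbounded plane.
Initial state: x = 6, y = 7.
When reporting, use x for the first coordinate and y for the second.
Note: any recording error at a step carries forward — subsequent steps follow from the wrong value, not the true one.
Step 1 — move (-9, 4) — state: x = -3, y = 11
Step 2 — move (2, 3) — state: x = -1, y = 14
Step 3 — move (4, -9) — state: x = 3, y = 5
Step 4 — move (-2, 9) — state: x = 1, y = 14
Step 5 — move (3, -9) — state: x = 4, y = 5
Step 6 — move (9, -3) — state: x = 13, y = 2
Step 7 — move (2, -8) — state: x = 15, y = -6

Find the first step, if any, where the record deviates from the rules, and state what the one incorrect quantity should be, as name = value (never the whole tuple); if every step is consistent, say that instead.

no error

Recomputing the run from the initial state:
step 1: x = -3, y = 11
step 2: x = -1, y = 14
step 3: x = 3, y = 5
step 4: x = 1, y = 14
step 5: x = 4, y = 5
step 6: x = 13, y = 2
step 7: x = 15, y = -6
This matches the record at every step.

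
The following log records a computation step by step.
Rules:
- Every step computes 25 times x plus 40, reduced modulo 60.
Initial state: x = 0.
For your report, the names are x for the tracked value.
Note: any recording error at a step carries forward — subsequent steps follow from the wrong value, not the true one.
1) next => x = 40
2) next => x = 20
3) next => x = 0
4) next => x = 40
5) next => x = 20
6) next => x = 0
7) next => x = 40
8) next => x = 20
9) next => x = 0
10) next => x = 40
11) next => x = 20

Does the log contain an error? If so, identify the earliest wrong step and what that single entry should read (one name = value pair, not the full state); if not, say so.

no error

Recomputing the run from the initial state:
step 1: x = 40
step 2: x = 20
step 3: x = 0
step 4: x = 40
step 5: x = 20
step 6: x = 0
step 7: x = 40
step 8: x = 20
step 9: x = 0
step 10: x = 40
step 11: x = 20
This matches the log at every step.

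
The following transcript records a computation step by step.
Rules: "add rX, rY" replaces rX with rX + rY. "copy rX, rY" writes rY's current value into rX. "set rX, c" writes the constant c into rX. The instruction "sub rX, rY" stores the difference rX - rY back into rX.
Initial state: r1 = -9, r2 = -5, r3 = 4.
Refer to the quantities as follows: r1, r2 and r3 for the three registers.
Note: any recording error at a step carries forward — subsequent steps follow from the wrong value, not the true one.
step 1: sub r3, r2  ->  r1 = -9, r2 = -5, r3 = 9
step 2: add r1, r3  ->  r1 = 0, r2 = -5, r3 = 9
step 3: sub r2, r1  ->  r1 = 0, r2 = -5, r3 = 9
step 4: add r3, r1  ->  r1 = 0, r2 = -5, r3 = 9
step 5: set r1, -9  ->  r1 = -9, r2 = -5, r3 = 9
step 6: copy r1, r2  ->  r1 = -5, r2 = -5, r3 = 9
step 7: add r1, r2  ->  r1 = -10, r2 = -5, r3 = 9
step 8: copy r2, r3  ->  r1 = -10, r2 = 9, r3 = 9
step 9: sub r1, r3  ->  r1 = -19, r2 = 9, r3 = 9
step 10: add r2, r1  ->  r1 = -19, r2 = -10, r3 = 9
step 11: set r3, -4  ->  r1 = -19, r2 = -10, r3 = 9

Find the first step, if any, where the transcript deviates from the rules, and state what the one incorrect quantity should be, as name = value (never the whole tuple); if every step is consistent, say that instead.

step 11, r3 = -4

Step 1: r3 = 4 - -5 = 9 — matches.
Step 2: r1 = -9 + 9 = 0 — in agreement.
Step 3: r2 = -5 - 0 = -5 — no discrepancy.
Step 4: r3 = 9 + 0 = 9 — verified.
Step 5: r1 = -9 — agrees with the transcript.
Step 6: r1 = -5 — confirmed correct.
Step 7: r1 = -5 + -5 = -10 — in agreement.
Step 8: r2 = 9 — verified.
Step 9: r1 = -10 - 9 = -19 — checks out.
Step 10: r2 = 9 + -19 = -10 — consistent with the transcript.
Step 11: r3 = -4 — not what was recorded.
So the first discrepancy is step 11, where the right value is r3 = -4.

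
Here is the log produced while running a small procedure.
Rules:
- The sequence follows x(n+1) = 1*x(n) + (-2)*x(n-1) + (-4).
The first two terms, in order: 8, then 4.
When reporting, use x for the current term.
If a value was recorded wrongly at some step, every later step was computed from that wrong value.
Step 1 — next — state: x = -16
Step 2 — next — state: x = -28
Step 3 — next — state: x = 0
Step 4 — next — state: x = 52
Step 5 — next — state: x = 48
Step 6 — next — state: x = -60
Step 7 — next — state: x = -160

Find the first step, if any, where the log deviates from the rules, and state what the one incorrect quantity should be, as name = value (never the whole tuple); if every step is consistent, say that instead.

no error

Recomputing the run from the initial state:
step 1: x = -16
step 2: x = -28
step 3: x = 0
step 4: x = 52
step 5: x = 48
step 6: x = -60
step 7: x = -160
This matches the log at every step.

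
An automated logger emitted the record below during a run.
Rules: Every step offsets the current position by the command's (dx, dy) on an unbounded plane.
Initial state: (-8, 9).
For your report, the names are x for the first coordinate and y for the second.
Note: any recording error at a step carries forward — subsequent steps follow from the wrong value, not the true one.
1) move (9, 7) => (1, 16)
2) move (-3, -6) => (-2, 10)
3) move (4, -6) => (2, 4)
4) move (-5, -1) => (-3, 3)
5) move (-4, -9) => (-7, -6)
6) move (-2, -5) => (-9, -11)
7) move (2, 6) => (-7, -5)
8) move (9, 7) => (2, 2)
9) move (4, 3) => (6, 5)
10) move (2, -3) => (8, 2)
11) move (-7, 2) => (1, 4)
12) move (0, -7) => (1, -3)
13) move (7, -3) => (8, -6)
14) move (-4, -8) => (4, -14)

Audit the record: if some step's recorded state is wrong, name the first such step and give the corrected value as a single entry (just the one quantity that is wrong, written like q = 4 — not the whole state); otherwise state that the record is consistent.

no error

Step 1: x = -8 + (9) = 1, y = 9 + (7) = 16 — confirmed correct.
Step 2: x = 1 + (-3) = -2, y = 16 + (-6) = 10 — agrees with the record.
Step 3: x = -2 + (4) = 2, y = 10 + (-6) = 4 — verified.
Step 4: x = 2 + (-5) = -3, y = 4 + (-1) = 3 — no discrepancy.
Step 5: x = -3 + (-4) = -7, y = 3 + (-9) = -6 — matches.
Step 6: x = -7 + (-2) = -9, y = -6 + (-5) = -11 — confirmed correct.
Step 7: x = -9 + (2) = -7, y = -11 + (6) = -5 — checks out.
Step 8: x = -7 + (9) = 2, y = -5 + (7) = 2 — matches.
Step 9: x = 2 + (4) = 6, y = 2 + (3) = 5 — verified.
Step 10: x = 6 + (2) = 8, y = 5 + (-3) = 2 — verified.
Step 11: x = 8 + (-7) = 1, y = 2 + (2) = 4 — confirmed correct.
Step 12: x = 1 + (0) = 1, y = 4 + (-7) = -3 — no discrepancy.
Step 13: x = 1 + (7) = 8, y = -3 + (-3) = -6 — no discrepancy.
Step 14: x = 8 + (-4) = 4, y = -6 + (-8) = -14 — no discrepancy.
The recomputation confirms every line.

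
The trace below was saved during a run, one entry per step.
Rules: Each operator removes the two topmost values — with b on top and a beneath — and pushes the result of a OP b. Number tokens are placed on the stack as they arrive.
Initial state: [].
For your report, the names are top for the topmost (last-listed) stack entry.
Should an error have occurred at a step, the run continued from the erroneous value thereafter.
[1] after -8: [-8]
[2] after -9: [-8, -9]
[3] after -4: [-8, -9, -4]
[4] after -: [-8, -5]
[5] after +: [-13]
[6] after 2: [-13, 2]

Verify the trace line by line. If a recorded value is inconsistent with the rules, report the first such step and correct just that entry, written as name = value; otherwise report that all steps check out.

Recomputing the run from the initial state:
step 1: [-8]
step 2: [-8, -9]
step 3: [-8, -9, -4]
step 4: [-8, -5]
step 5: [-13]
step 6: [-13, 2]
This matches the trace at every step.

no error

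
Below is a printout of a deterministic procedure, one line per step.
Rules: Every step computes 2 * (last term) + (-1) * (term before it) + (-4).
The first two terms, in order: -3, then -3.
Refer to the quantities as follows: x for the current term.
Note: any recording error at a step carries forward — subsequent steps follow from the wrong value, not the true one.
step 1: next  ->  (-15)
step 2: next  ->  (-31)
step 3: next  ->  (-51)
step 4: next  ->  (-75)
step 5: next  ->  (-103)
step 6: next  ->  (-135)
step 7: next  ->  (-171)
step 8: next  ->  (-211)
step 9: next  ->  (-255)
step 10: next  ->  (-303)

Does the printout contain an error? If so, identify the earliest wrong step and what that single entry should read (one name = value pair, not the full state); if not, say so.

step 1, x = -7

Recomputing the run from the initial state:
step 1: x = -7
step 2: x = -15
step 3: x = -27
step 4: x = -43
step 5: x = -63
step 6: x = -87
step 7: x = -115
step 8: x = -147
step 9: x = -183
step 10: x = -223
The first disagreement with the printout is at step 1, where the value should be x = -7.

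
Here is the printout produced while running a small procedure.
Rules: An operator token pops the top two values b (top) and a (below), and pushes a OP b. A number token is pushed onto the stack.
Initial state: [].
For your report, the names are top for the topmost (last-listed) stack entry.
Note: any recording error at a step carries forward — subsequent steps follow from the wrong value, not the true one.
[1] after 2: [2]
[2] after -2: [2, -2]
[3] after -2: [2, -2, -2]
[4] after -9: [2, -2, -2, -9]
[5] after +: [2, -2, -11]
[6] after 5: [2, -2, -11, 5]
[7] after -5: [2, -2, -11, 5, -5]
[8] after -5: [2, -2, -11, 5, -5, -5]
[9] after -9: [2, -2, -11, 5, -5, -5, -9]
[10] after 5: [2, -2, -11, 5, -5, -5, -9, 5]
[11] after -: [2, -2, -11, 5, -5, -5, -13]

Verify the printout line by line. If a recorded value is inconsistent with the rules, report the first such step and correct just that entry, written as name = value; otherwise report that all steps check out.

Step 1: push 2: top = 2 — consistent with the printout.
Step 2: push -2: top = -2 — same as recorded.
Step 3: push -2: top = -2 — exactly as logged.
Step 4: push -9: top = -9 — same as recorded.
Step 5: -2 + -9 = -11 — in agreement.
Step 6: push 5: top = 5 — consistent with the printout.
Step 7: push -5: top = -5 — same as recorded.
Step 8: push -5: top = -5 — checks out.
Step 9: push -9: top = -9 — matches.
Step 10: push 5: top = 5 — same as recorded.
Step 11: -9 - 5 = -14 — the printout has a different value.
The audit stops at step 11: the recorded entry is wrong and should be top = -14.

step 11, top = -14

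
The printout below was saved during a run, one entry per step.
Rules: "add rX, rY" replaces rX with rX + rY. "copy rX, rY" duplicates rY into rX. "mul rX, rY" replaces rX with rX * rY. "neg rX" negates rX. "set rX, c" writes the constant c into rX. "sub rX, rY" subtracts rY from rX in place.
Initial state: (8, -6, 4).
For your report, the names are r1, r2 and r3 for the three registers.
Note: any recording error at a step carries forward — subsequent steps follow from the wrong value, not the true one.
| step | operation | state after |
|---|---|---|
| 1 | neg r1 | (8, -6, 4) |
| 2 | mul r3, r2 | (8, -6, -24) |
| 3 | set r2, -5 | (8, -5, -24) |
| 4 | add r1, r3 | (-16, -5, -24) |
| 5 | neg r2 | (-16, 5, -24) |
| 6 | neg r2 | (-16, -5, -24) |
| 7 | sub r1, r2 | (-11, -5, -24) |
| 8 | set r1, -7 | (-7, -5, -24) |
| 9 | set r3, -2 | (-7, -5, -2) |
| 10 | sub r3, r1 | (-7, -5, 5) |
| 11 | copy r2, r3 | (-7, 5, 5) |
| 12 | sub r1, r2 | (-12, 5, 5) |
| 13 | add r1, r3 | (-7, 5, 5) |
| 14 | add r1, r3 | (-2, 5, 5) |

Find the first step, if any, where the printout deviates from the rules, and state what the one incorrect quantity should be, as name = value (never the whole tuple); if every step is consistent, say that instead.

step 1, r1 = -8

Recomputing the run from the initial state:
step 1: r1 = -8, r2 = -6, r3 = 4
step 2: r1 = -8, r2 = -6, r3 = -24
step 3: r1 = -8, r2 = -5, r3 = -24
step 4: r1 = -32, r2 = -5, r3 = -24
step 5: r1 = -32, r2 = 5, r3 = -24
step 6: r1 = -32, r2 = -5, r3 = -24
step 7: r1 = -27, r2 = -5, r3 = -24
step 8: r1 = -7, r2 = -5, r3 = -24
step 9: r1 = -7, r2 = -5, r3 = -2
step 10: r1 = -7, r2 = -5, r3 = 5
step 11: r1 = -7, r2 = 5, r3 = 5
step 12: r1 = -12, r2 = 5, r3 = 5
step 13: r1 = -7, r2 = 5, r3 = 5
step 14: r1 = -2, r2 = 5, r3 = 5
The first disagreement with the printout is at step 1, where the value should be r1 = -8.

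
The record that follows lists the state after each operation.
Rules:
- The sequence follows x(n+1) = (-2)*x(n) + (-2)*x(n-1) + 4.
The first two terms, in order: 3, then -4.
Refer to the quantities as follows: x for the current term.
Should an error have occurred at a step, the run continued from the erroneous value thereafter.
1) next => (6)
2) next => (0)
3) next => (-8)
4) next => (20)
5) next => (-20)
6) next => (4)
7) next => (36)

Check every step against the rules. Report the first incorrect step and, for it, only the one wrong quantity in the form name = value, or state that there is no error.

no error

step 1: x = -2*(-4) + (-2)*(3) + (4) = 6 -> same as recorded
step 2: x = -2*(6) + (-2)*(-4) + (4) = 0 -> verified
step 3: x = -2*(0) + (-2)*(6) + (4) = -8 -> checks out
step 4: x = -2*(-8) + (-2)*(0) + (4) = 20 -> in agreement
step 5: x = -2*(20) + (-2)*(-8) + (4) = -20 -> confirmed correct
step 6: x = -2*(-20) + (-2)*(20) + (4) = 4 -> checks out
step 7: x = -2*(4) + (-2)*(-20) + (4) = 36 -> consistent with the record
The recomputation confirms every line.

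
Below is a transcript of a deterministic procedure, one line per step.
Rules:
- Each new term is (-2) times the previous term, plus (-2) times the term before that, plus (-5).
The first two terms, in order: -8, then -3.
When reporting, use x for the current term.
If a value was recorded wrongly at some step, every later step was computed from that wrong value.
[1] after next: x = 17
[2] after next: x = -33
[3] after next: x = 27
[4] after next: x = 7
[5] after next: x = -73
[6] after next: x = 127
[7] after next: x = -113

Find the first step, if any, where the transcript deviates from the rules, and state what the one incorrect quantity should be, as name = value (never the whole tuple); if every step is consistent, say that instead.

no error

Step 1: x = -2*(-3) + (-2)*(-8) + (-5) = 17 — checks out.
Step 2: x = -2*(17) + (-2)*(-3) + (-5) = -33 — matches.
Step 3: x = -2*(-33) + (-2)*(17) + (-5) = 27 — verified.
Step 4: x = -2*(27) + (-2)*(-33) + (-5) = 7 — agrees with the transcript.
Step 5: x = -2*(7) + (-2)*(27) + (-5) = -73 — agrees with the transcript.
Step 6: x = -2*(-73) + (-2)*(7) + (-5) = 127 — in agreement.
Step 7: x = -2*(127) + (-2)*(-73) + (-5) = -113 — confirmed correct.
Every step is consistent.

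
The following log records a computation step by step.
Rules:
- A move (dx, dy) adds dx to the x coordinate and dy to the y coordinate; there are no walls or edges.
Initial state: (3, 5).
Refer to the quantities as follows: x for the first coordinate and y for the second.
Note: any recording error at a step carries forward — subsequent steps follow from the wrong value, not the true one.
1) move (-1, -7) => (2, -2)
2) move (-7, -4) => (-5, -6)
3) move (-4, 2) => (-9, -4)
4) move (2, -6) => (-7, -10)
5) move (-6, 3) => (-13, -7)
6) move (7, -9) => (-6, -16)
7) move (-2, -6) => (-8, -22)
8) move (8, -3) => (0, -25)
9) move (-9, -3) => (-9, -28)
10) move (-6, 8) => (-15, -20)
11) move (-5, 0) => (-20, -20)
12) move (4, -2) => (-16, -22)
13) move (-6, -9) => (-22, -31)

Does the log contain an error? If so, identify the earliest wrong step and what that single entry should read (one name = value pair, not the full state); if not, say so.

no error

Recomputing the run from the initial state:
step 1: x = 2, y = -2
step 2: x = -5, y = -6
step 3: x = -9, y = -4
step 4: x = -7, y = -10
step 5: x = -13, y = -7
step 6: x = -6, y = -16
step 7: x = -8, y = -22
step 8: x = 0, y = -25
step 9: x = -9, y = -28
step 10: x = -15, y = -20
step 11: x = -20, y = -20
step 12: x = -16, y = -22
step 13: x = -22, y = -31
This matches the log at every step.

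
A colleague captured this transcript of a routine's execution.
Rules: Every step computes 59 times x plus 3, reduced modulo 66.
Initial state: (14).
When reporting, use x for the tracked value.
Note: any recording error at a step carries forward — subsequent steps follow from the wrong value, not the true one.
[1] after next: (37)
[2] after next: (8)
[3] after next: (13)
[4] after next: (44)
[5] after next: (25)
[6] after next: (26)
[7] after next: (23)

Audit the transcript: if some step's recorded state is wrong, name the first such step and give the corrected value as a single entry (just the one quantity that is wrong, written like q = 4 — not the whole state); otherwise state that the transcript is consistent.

step 7, x = 19

Recomputing the run from the initial state:
step 1: x = 37
step 2: x = 8
step 3: x = 13
step 4: x = 44
step 5: x = 25
step 6: x = 26
step 7: x = 19
The first disagreement with the transcript is at step 7, where the value should be x = 19.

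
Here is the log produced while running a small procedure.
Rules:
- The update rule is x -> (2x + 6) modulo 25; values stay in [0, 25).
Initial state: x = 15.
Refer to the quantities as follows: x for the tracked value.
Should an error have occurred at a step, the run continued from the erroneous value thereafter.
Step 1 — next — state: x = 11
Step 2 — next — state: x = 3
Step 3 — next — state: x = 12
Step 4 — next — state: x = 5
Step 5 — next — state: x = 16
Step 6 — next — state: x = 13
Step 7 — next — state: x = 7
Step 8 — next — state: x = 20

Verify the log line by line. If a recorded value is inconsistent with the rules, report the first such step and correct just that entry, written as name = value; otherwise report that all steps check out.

no error

1. x = (2*15 + 6) mod 25 = 11 (checks out)
2. x = (2*11 + 6) mod 25 = 3 (same as recorded)
3. x = (2*3 + 6) mod 25 = 12 (same as recorded)
4. x = (2*12 + 6) mod 25 = 5 (no discrepancy)
5. x = (2*5 + 6) mod 25 = 16 (exactly as logged)
6. x = (2*16 + 6) mod 25 = 13 (no discrepancy)
7. x = (2*13 + 6) mod 25 = 7 (matches)
8. x = (2*7 + 6) mod 25 = 20 (matches)
All steps check out; nothing to correct.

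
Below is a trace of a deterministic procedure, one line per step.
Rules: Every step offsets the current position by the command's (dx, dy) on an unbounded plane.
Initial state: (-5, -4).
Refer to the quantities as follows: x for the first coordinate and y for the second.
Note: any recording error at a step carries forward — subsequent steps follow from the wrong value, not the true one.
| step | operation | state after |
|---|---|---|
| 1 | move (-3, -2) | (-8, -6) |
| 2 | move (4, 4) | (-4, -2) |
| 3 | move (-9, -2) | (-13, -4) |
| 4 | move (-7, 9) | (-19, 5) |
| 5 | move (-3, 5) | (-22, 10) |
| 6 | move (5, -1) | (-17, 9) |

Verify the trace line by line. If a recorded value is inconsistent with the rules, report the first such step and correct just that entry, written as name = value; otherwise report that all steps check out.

step 4, x = -20

step 1: x = -5 + (-3) = -8, y = -4 + (-2) = -6 -> in agreement
step 2: x = -8 + (4) = -4, y = -6 + (4) = -2 -> confirmed correct
step 3: x = -4 + (-9) = -13, y = -2 + (-2) = -4 -> agrees with the trace
step 4: x = -13 + (-7) = -20, y = -4 + (9) = 5 -> the trace disagrees here
Step 4 is the first one off; corrected, x = -20.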